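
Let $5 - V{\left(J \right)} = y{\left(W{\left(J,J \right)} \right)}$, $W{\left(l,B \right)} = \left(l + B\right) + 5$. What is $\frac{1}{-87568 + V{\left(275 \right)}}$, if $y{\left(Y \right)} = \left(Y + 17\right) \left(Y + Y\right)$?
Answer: $- \frac{1}{722483} \approx -1.3841 \cdot 10^{-6}$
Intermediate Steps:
$W{\left(l,B \right)} = 5 + B + l$ ($W{\left(l,B \right)} = \left(B + l\right) + 5 = 5 + B + l$)
$y{\left(Y \right)} = 2 Y \left(17 + Y\right)$ ($y{\left(Y \right)} = \left(17 + Y\right) 2 Y = 2 Y \left(17 + Y\right)$)
$V{\left(J \right)} = 5 - 2 \left(5 + 2 J\right) \left(22 + 2 J\right)$ ($V{\left(J \right)} = 5 - 2 \left(5 + J + J\right) \left(17 + \left(5 + J + J\right)\right) = 5 - 2 \left(5 + 2 J\right) \left(17 + \left(5 + 2 J\right)\right) = 5 - 2 \left(5 + 2 J\right) \left(22 + 2 J\right)$)
$\frac{1}{-87568 + V{\left(275 \right)}} = \frac{1}{-87568 + \left(5 - 4 \left(5 + 2 \cdot 275\right) \left(11 + 275\right)\right)} = \frac{1}{-87568 + \left(5 - 4 \left(5 + 550\right) 286\right)} = \frac{1}{-87568 + \left(5 - 2220 \cdot 286\right)} = \frac{1}{-87568 + \left(5 - 634920\right)} = \frac{1}{-87568 - 634915} = \frac{1}{-722483} = - \frac{1}{722483}$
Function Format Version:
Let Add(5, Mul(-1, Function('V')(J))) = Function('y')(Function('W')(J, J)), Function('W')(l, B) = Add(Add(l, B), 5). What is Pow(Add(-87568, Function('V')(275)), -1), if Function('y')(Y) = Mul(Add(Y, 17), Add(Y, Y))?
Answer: Rational(-1, 722483) ≈ -1.3841e-6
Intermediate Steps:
Function('W')(l, B) = Add(5, B, l) (Function('W')(l, B) = Add(Add(B, l), 5) = Add(5, B, l))
Function('y')(Y) = Mul(2, Y, Add(17, Y)) (Function('y')(Y) = Mul(Add(17, Y), Mul(2, Y)) = Mul(2, Y, Add(17, Y)))
Function('V')(J) = Add(5, Mul(-2, Add(5, Mul(2, J)), Add(22, Mul(2, J)))) (Function('V')(J) = Add(5, Mul(-1, Mul(2, Add(5, J, J), Add(17, Add(5, J, J))))) = Add(5, Mul(-1, Mul(2, Add(5, Mul(2, J)), Add(17, Add(5, Mul(2, J)))))) = Add(5, Mul(-1, Mul(2, Add(5, Mul(2, J)), Add(22, Mul(2, J))))) = Add(5, Mul(-2, Add(5, Mul(2, J)), Add(22, Mul(2, J)))))
Pow(Add(-87568, Function('V')(275)), -1) = Pow(Add(-87568, Add(5, Mul(-4, Add(5, Mul(2, 275)), Add(11, 275)))), -1) = Pow(Add(-87568, Add(5, Mul(-4, Add(5, 550), 286))), -1) = Pow(Add(-87568, Add(5, Mul(-4, 555, 286))), -1) = Pow(Add(-87568, Add(5, -634920)), -1) = Pow(Add(-87568, -634915), -1) = Pow(-722483, -1) = Rational(-1, 722483)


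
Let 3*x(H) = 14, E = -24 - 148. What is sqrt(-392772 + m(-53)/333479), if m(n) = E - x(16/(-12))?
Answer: I*sqrt(393115358265507678)/1000437 ≈ 626.71*I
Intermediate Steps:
E = -172
x(H) = 14/3 (x(H) = (1/3)*14 = 14/3)
m(n) = -530/3 (m(n) = -172 - 1*14/3 = -172 - 14/3 = -530/3)
sqrt(-392772 + m(-53)/333479) = sqrt(-392772 - 530/3/333479) = sqrt(-392772 - 530/3*1/333479) = sqrt(-392772 - 530/1000437) = sqrt(-392943641894/1000437) = I*sqrt(393115358265507678)/1000437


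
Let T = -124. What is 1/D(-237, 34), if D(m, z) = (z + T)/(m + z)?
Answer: 203/90 ≈ 2.2556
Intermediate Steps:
D(m, z) = (-124 + z)/(m + z) (D(m, z) = (z - 124)/(m + z) = (-124 + z)/(m + z))
1/D(-237, 34) = 1/((-124 + 34)/(-237 + 34)) = 1/(-90/(-203)) = 1/(-1/203*(-90)) = 1/(90/203) = 203/90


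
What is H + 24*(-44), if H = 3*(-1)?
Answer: -1059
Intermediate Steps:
H = -3
H + 24*(-44) = -3 + 24*(-44) = -3 - 1056 = -1059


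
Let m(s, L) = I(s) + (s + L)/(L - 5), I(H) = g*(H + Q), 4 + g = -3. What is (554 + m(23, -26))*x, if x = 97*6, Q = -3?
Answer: 7471134/31 ≈ 2.4100e+5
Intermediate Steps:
g = -7 (g = -4 - 3 = -7)
I(H) = 21 - 7*H (I(H) = -7*(H - 3) = -7*(-3 + H) = 21 - 7*H)
m(s, L) = 21 - 7*s + (L + s)/(-5 + L) (m(s, L) = (21 - 7*s) + (s + L)/(L - 5) = (21 - 7*s) + (L + s)/(-5 + L) = 21 - 7*s + (L + s)/(-5 + L))
x = 582
(554 + m(23, -26))*x = (554 + (-105 - 26 + 36*23 + 7*(-26)*(3 - 1*23))/(-5 - 26))*582 = (554 + (-105 - 26 + 828 + 7*(-26)*(3 - 23))/(-31))*582 = (554 - (-105 - 26 + 828 + 7*(-26)*(-20))/31)*582 = (554 - (-105 - 26 + 828 + 3640)/31)*582 = (554 - 1/31*4337)*582 = (554 - 4337/31)*582 = (12837/31)*582 = 7471134/31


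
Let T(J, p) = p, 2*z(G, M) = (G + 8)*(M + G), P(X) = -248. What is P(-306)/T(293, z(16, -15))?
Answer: -62/3 ≈ -20.667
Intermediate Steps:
z(G, M) = (8 + G)*(G + M)/2 (z(G, M) = ((G + 8)*(M + G))/2 = ((8 + G)*(G + M))/2 = (8 + G)*(G + M)/2)
P(-306)/T(293, z(16, -15)) = -248/((½)*16² + 4*16 + 4*(-15) + (½)*16*(-15)) = -248/((½)*256 + 64 - 60 - 120) = -248/(128 + 64 - 60 - 120) = -248/12 = -248*1/12 = -62/3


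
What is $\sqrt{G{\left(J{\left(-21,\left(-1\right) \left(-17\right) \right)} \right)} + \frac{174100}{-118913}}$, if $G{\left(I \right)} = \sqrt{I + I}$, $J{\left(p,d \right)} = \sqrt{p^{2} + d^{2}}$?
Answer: $\frac{\sqrt{-20702753300 + 14140301569 \cdot 2^{\frac{3}{4}} \sqrt[4]{365}}}{118913} \approx 2.4263$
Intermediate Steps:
$J{\left(p,d \right)} = \sqrt{d^{2} + p^{2}}$
$G{\left(I \right)} = \sqrt{2} \sqrt{I}$ ($G{\left(I \right)} = \sqrt{2 I} = \sqrt{2} \sqrt{I}$)
$\sqrt{G{\left(J{\left(-21,\left(-1\right) \left(-17\right) \right)} \right)} + \frac{174100}{-118913}} = \sqrt{\sqrt{2} \sqrt{\sqrt{\left(\left(-1\right) \left(-17\right)\right)^{2} + \left(-21\right)^{2}}} + \frac{174100}{-118913}} = \sqrt{\sqrt{2} \sqrt{\sqrt{17^{2} + 441}} + 174100 \left(- \frac{1}{118913}\right)} = \sqrt{\sqrt{2} \sqrt{\sqrt{289 + 441}} - \frac{174100}{118913}} = \sqrt{\sqrt{2} \sqrt{\sqrt{730}} - \frac{174100}{118913}} = \sqrt{\sqrt{2} \sqrt[4]{730} - \frac{174100}{118913}} = \sqrt{2^{\frac{3}{4}} \sqrt[4]{365} - \frac{174100}{118913}} = \sqrt{- \frac{174100}{118913} + 2^{\frac{3}{4}} \sqrt[4]{365}}$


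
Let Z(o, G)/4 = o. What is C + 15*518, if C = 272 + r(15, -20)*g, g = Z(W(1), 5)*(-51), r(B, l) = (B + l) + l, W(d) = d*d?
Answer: 13142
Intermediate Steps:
W(d) = d²
Z(o, G) = 4*o
r(B, l) = B + 2*l
g = -204 (g = (4*1²)*(-51) = (4*1)*(-51) = 4*(-51) = -204)
C = 5372 (C = 272 + (15 + 2*(-20))*(-204) = 272 + (15 - 40)*(-204) = 272 - 25*(-204) = 272 + 5100 = 5372)
C + 15*518 = 5372 + 15*518 = 5372 + 7770 = 13142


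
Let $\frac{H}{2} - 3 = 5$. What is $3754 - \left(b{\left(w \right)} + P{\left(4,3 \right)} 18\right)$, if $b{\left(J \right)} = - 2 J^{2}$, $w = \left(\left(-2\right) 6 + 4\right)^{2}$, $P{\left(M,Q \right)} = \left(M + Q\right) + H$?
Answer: $11532$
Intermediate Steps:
$H = 16$ ($H = 6 + 2 \cdot 5 = 6 + 10 = 16$)
$P{\left(M,Q \right)} = 16 + M + Q$ ($P{\left(M,Q \right)} = \left(M + Q\right) + 16 = 16 + M + Q$)
$w = 64$ ($w = \left(-12 + 4\right)^{2} = \left(-8\right)^{2} = 64$)
$3754 - \left(b{\left(w \right)} + P{\left(4,3 \right)} 18\right) = 3754 - \left(- 2 \cdot 64^{2} + \left(16 + 4 + 3\right) 18\right) = 3754 - \left(\left(-2\right) 4096 + 23 \cdot 18\right) = 3754 - \left(-8192 + 414\right) = 3754 - -7778 = 3754 + 7778 = 11532$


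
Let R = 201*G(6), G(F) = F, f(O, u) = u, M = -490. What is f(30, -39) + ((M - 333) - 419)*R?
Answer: -1497891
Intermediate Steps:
R = 1206 (R = 201*6 = 1206)
f(30, -39) + ((M - 333) - 419)*R = -39 + ((-490 - 333) - 419)*1206 = -39 + (-823 - 419)*1206 = -39 - 1242*1206 = -39 - 1497852 = -1497891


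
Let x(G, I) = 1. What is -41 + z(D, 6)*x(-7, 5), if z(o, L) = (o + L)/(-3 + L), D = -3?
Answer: -40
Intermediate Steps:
z(o, L) = (L + o)/(-3 + L)
-41 + z(D, 6)*x(-7, 5) = -41 + ((6 - 3)/(-3 + 6))*1 = -41 + (3/3)*1 = -41 + ((⅓)*3)*1 = -41 + 1*1 = -41 + 1 = -40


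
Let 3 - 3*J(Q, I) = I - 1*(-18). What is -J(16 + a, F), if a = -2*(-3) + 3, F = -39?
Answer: -8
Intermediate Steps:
a = 9 (a = 6 + 3 = 9)
J(Q, I) = -5 - I/3 (J(Q, I) = 1 - (I - 1*(-18))/3 = 1 - (I + 18)/3 = 1 - (18 + I)/3 = 1 + (-6 - I/3) = -5 - I/3)
-J(16 + a, F) = -(-5 - 1/3*(-39)) = -(-5 + 13) = -1*8 = -8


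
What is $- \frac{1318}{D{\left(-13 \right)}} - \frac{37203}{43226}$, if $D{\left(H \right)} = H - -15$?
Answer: $- \frac{28523137}{43226} \approx -659.86$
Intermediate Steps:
$D{\left(H \right)} = 15 + H$ ($D{\left(H \right)} = H + 15 = 15 + H$)
$- \frac{1318}{D{\left(-13 \right)}} - \frac{37203}{43226} = - \frac{1318}{15 - 13} - \frac{37203}{43226} = - \frac{1318}{2} - \frac{37203}{43226} = \left(-1318\right) \frac{1}{2} - \frac{37203}{43226} = -659 - \frac{37203}{43226} = - \frac{28523137}{43226}$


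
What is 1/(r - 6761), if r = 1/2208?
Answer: -2208/14928287 ≈ -0.00014791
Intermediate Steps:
r = 1/2208 ≈ 0.00045290
1/(r - 6761) = 1/(1/2208 - 6761) = 1/(-14928287/2208) = -2208/14928287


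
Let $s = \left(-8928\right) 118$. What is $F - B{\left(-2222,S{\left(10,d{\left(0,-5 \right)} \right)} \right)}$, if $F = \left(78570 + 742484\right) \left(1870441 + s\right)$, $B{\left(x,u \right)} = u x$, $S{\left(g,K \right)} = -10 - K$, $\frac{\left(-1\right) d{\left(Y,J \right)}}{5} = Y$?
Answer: $670749369378$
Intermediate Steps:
$d{\left(Y,J \right)} = - 5 Y$
$s = -1053504$
$F = 670749391598$ ($F = \left(78570 + 742484\right) \left(1870441 - 1053504\right) = 821054 \cdot 816937 = 670749391598$)
$F - B{\left(-2222,S{\left(10,d{\left(0,-5 \right)} \right)} \right)} = 670749391598 - \left(-10 - \left(-5\right) 0\right) \left(-2222\right) = 670749391598 - \left(-10 - 0\right) \left(-2222\right) = 670749391598 - \left(-10 + 0\right) \left(-2222\right) = 670749391598 - \left(-10\right) \left(-2222\right) = 670749391598 - 22220 = 670749369378$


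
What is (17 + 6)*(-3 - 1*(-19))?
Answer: 368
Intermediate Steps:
(17 + 6)*(-3 - 1*(-19)) = 23*(-3 + 19) = 23*16 = 368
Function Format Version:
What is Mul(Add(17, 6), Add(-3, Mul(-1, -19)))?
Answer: 368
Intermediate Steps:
Mul(Add(17, 6), Add(-3, Mul(-1, -19))) = Mul(23, Add(-3, 19)) = Mul(23, 16) = 368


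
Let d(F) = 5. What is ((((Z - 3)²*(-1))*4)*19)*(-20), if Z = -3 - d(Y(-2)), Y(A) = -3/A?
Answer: 183920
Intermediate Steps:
Z = -8 (Z = -3 - 1*5 = -3 - 5 = -8)
((((Z - 3)²*(-1))*4)*19)*(-20) = ((((-8 - 3)²*(-1))*4)*19)*(-20) = ((((-11)²*(-1))*4)*19)*(-20) = (((121*(-1))*4)*19)*(-20) = (-121*4*19)*(-20) = -484*19*(-20) = -9196*(-20) = 183920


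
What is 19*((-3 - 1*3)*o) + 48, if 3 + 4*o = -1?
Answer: 162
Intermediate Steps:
o = -1 (o = -¾ + (¼)*(-1) = -¾ - ¼ = -1)
19*((-3 - 1*3)*o) + 48 = 19*((-3 - 1*3)*(-1)) + 48 = 19*((-3 - 3)*(-1)) + 48 = 19*(-6*(-1)) + 48 = 19*6 + 48 = 114 + 48 = 162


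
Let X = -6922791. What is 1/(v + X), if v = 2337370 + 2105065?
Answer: -1/2480356 ≈ -4.0317e-7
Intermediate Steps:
v = 4442435
1/(v + X) = 1/(4442435 - 6922791) = 1/(-2480356) = -1/2480356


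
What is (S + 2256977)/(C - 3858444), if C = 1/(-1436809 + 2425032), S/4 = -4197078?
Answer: 14360199467705/3813003105011 ≈ 3.7661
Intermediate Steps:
S = -16788312 (S = 4*(-4197078) = -16788312)
C = 1/988223 ≈ 1.0119e-6
(S + 2256977)/(C - 3858444) = (-16788312 + 2256977)/(1/988223 - 3858444) = -14531335/(-3813003105011/988223) = -14531335*(-988223/3813003105011) = 14360199467705/3813003105011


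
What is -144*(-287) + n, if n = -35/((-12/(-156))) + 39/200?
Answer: 8174639/200 ≈ 40873.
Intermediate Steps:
n = -90961/200 (n = -35/((-12*(-1/156))) + 39*(1/200) = -35/1/13 + 39/200 = -35*13 + 39/200 = -455 + 39/200 = -90961/200 ≈ -454.81)
-144*(-287) + n = -144*(-287) - 90961/200 = 41328 - 90961/200 = 8174639/200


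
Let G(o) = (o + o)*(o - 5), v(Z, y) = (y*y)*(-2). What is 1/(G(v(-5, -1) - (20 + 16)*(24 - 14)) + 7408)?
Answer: 1/273116 ≈ 3.6614e-6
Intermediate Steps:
v(Z, y) = -2*y² (v(Z, y) = y²*(-2) = -2*y²)
G(o) = 2*o*(-5 + o) (G(o) = (2*o)*(-5 + o) = 2*o*(-5 + o))
1/(G(v(-5, -1) - (20 + 16)*(24 - 14)) + 7408) = 1/(2*(-2*(-1)² - (20 + 16)*(24 - 14))*(-5 + (-2*(-1)² - (20 + 16)*(24 - 14))) + 7408) = 1/(2*(-2*1 - 36*10)*(-5 + (-2*1 - 36*10)) + 7408) = 1/(2*(-2 - 1*360)*(-5 + (-2 - 1*360)) + 7408) = 1/(2*(-2 - 360)*(-5 + (-2 - 360)) + 7408) = 1/(2*(-362)*(-5 - 362) + 7408) = 1/(2*(-362)*(-367) + 7408) = 1/(265708 + 7408) = 1/273116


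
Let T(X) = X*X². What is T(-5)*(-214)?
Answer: 26750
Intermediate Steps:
T(X) = X³
T(-5)*(-214) = (-5)³*(-214) = -125*(-214) = 26750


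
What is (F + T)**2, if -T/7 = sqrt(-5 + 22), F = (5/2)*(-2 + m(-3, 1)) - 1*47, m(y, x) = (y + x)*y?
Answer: 2202 + 518*sqrt(17) ≈ 4337.8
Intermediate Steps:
m(y, x) = y*(x + y) (m(y, x) = (x + y)*y = y*(x + y))
F = -37 (F = (5/2)*(-2 - 3*(1 - 3)) - 1*47 = (5*(1/2))*(-2 - 3*(-2)) - 47 = 5*(-2 + 6)/2 - 47 = (5/2)*4 - 47 = 10 - 47 = -37)
T = -7*sqrt(17) (T = -7*sqrt(-5 + 22) = -7*sqrt(17) ≈ -28.862)
(F + T)**2 = (-37 - 7*sqrt(17))**2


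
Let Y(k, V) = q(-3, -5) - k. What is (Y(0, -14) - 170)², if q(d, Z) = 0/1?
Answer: 28900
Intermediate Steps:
q(d, Z) = 0 (q(d, Z) = 0*1 = 0)
Y(k, V) = -k (Y(k, V) = 0 - k = -k)
(Y(0, -14) - 170)² = (-1*0 - 170)² = (0 - 170)² = (-170)² = 28900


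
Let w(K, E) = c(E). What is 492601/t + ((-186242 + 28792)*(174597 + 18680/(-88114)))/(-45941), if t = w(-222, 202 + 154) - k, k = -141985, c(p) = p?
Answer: 172395672652555328887/288101406173217 ≈ 5.9839e+5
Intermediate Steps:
w(K, E) = E
t = 142341 (t = (202 + 154) - 1*(-141985) = 356 + 141985 = 142341)
492601/t + ((-186242 + 28792)*(174597 + 18680/(-88114)))/(-45941) = 492601/142341 + ((-186242 + 28792)*(174597 + 18680/(-88114)))/(-45941) = 492601*(1/142341) - 157450*(174597 + 18680*(-1/88114))*(-1/45941) = 492601/142341 - 157450*(174597 - 9340/44057)*(-1/45941) = 492601/142341 - 157450*7692210689/44057*(-1/45941) = 492601/142341 - 1211138572983050/44057*(-1/45941) = 492601/142341 + 1211138572983050/2024022637 = 172395672652555328887/288101406173217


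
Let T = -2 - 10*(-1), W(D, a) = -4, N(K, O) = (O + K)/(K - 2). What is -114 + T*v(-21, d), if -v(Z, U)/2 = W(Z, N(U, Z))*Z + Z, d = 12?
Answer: -1122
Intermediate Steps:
N(K, O) = (K + O)/(-2 + K)
v(Z, U) = 6*Z (v(Z, U) = -2*(-4*Z + Z) = -(-6)*Z = 6*Z)
T = 8 (T = -2 + 10 = 8)
-114 + T*v(-21, d) = -114 + 8*(6*(-21)) = -114 + 8*(-126) = -114 - 1008 = -1122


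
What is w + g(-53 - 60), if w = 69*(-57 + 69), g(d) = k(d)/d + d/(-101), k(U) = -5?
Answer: 9463238/11413 ≈ 829.16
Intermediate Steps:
g(d) = -5/d - d/101 (g(d) = -5/d + d/(-101) = -5/d + d*(-1/101) = -5/d - d/101)
w = 828 (w = 69*12 = 828)
w + g(-53 - 60) = 828 + (-5/(-53 - 60) - (-53 - 60)/101) = 828 + (-5/(-113) - 1/101*(-113)) = 828 + (-5*(-1/113) + 113/101) = 828 + (5/113 + 113/101) = 828 + 13274/11413 = 9463238/11413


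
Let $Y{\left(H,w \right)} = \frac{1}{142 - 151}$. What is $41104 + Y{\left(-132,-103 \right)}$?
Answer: $\frac{369935}{9} \approx 41104.0$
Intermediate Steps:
$Y{\left(H,w \right)} = - \frac{1}{9}$ ($Y{\left(H,w \right)} = \frac{1}{-9} = - \frac{1}{9}$)
$41104 + Y{\left(-132,-103 \right)} = 41104 - \frac{1}{9} = \frac{369935}{9}$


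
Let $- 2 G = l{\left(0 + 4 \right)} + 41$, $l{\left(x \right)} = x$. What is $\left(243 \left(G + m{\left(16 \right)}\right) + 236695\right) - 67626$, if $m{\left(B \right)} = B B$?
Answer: $\frac{451619}{2} \approx 2.2581 \cdot 10^{5}$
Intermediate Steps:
$m{\left(B \right)} = B^{2}$
$G = - \frac{45}{2}$ ($G = - \frac{\left(0 + 4\right) + 41}{2} = - \frac{4 + 41}{2} = \left(- \frac{1}{2}\right) 45 = - \frac{45}{2} \approx -22.5$)
$\left(243 \left(G + m{\left(16 \right)}\right) + 236695\right) - 67626 = \left(243 \left(- \frac{45}{2} + 16^{2}\right) + 236695\right) - 67626 = \left(243 \left(- \frac{45}{2} + 256\right) + 236695\right) - 67626 = \left(243 \cdot \frac{467}{2} + 236695\right) - 67626 = \left(\frac{113481}{2} + 236695\right) - 67626 = \frac{586871}{2} - 67626 = \frac{451619}{2}$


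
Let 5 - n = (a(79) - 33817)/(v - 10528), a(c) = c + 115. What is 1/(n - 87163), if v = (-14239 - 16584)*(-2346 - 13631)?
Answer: -492448543/42920830077171 ≈ -1.1473e-5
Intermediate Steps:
v = 492459071 (v = -30823*(-15977) = 492459071)
a(c) = 115 + c
n = 2462276338/492448543 (n = 5 - ((115 + 79) - 33817)/(492459071 - 10528) = 5 - (194 - 33817)/492448543 = 5 - (-33623)/492448543 = 5 - 1*(-33623/492448543) = 5 + 33623/492448543 = 2462276338/492448543 ≈ 5.0001)
1/(n - 87163) = 1/(2462276338/492448543 - 87163) = 1/(-42920830077171/492448543) = -492448543/42920830077171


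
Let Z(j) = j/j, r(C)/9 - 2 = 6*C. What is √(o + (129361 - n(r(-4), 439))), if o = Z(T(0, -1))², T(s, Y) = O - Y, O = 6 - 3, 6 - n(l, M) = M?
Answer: √129795 ≈ 360.27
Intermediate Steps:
r(C) = 18 + 54*C (r(C) = 18 + 9*(6*C) = 18 + 54*C)
n(l, M) = 6 - M
O = 3
T(s, Y) = 3 - Y
Z(j) = 1
o = 1 (o = 1² = 1)
√(o + (129361 - n(r(-4), 439))) = √(1 + (129361 - (6 - 1*439))) = √(1 + (129361 - (6 - 439))) = √(1 + (129361 - 1*(-433))) = √(1 + (129361 + 433)) = √(1 + 129794) = √129795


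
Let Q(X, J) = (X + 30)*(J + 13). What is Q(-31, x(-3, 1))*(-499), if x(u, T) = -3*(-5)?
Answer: 13972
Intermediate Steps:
x(u, T) = 15
Q(X, J) = (13 + J)*(30 + X) (Q(X, J) = (30 + X)*(13 + J) = (13 + J)*(30 + X))
Q(-31, x(-3, 1))*(-499) = (390 + 13*(-31) + 30*15 + 15*(-31))*(-499) = (390 - 403 + 450 - 465)*(-499) = -28*(-499) = 13972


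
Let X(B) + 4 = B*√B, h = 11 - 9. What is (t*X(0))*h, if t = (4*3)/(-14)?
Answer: 48/7 ≈ 6.8571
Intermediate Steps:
h = 2
X(B) = -4 + B^(3/2) (X(B) = -4 + B*√B = -4 + B^(3/2))
t = -6/7 (t = 12*(-1/14) = -6/7 ≈ -0.85714)
(t*X(0))*h = -6*(-4 + 0^(3/2))/7*2 = -6*(-4 + 0)/7*2 = -6/7*(-4)*2 = (24/7)*2 = 48/7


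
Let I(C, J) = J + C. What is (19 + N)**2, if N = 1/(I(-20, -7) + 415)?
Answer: 54361129/150544 ≈ 361.10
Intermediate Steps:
I(C, J) = C + J
N = 1/388 (N = 1/((-20 - 7) + 415) = 1/(-27 + 415) = 1/388 ≈ 0.0025773)
(19 + N)**2 = (19 + 1/388)**2 = (7373/388)**2 = 54361129/150544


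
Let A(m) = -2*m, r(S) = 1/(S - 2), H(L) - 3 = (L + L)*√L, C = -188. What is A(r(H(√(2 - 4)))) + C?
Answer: 2*(-95 - 188*(-2)^(¾))/(1 + 2*(-2)^(¾)) ≈ -187.64 + 0.62947*I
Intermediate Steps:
H(L) = 3 + 2*L^(3/2) (H(L) = 3 + (L + L)*√L = 3 + (2*L)*√L = 3 + 2*L^(3/2))
r(S) = 1/(-2 + S)
A(r(H(√(2 - 4)))) + C = -2/(-2 + (3 + 2*(√(2 - 4))^(3/2))) - 188 = -2/(-2 + (3 + 2*(√(-2))^(3/2))) - 188 = -2/(-2 + (3 + 2*(I*√2)^(3/2))) - 188 = -2/(-2 + (3 + 2*(2^(¾)*I^(3/2)))) - 188 = -2/(-2 + (3 + 2*2^(¾)*I^(3/2))) - 188 = -2/(1 + 2*2^(¾)*I^(3/2)) - 188 = -188 - 2/(1 + 2*2^(¾)*I^(3/2))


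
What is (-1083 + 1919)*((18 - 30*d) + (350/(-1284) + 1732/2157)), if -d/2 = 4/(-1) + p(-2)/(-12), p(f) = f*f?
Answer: -46591071274/230799 ≈ -2.0187e+5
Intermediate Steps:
p(f) = f²
d = 26/3 (d = -2*(4/(-1) + (-2)²/(-12)) = -2*(4*(-1) + 4*(-1/12)) = -2*(-4 - ⅓) = -2*(-13/3) = 26/3 ≈ 8.6667)
(-1083 + 1919)*((18 - 30*d) + (350/(-1284) + 1732/2157)) = (-1083 + 1919)*((18 - 30*26/3) + (350/(-1284) + 1732/2157)) = 836*((18 - 260) + (350*(-1/1284) + 1732*(1/2157))) = 836*(-242 + (-175/642 + 1732/2157)) = 836*(-242 + 244823/461598) = 836*(-111461893/461598) = -46591071274/230799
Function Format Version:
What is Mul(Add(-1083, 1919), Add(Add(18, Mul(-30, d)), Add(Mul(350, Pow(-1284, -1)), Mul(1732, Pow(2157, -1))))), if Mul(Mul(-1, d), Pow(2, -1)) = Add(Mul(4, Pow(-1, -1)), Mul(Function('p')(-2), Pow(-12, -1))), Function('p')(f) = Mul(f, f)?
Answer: Rational(-46591071274, 230799) ≈ -2.0187e+5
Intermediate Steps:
Function('p')(f) = Pow(f, 2)
d = Rational(26, 3) (d = Mul(-2, Add(Mul(4, Pow(-1, -1)), Mul(Pow(-2, 2), Pow(-12, -1)))) = Mul(-2, Add(Mul(4, -1), Mul(4, Rational(-1, 12)))) = Mul(-2, Add(-4, Rational(-1, 3))) = Mul(-2, Rational(-13, 3)) = Rational(26, 3) ≈ 8.6667)
Mul(Add(-1083, 1919), Add(Add(18, Mul(-30, d)), Add(Mul(350, Pow(-1284, -1)), Mul(1732, Pow(2157, -1))))) = Mul(Add(-1083, 1919), Add(Add(18, Mul(-30, Rational(26, 3))), Add(Mul(350, Pow(-1284, -1)), Mul(1732, Pow(2157, -1))))) = Mul(836, Add(Add(18, -260), Add(Mul(350, Rational(-1, 1284)), Mul(1732, Rational(1, 2157))))) = Mul(836, Add(-242, Add(Rational(-175, 642), Rational(1732, 2157)))) = Mul(836, Add(-242, Rational(244823, 461598))) = Mul(836, Rational(-111461893, 461598)) = Rational(-46591071274, 230799)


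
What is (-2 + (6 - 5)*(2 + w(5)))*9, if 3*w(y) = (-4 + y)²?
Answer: 3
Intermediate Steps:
w(y) = (-4 + y)²/3
(-2 + (6 - 5)*(2 + w(5)))*9 = (-2 + (6 - 5)*(2 + (-4 + 5)²/3))*9 = (-2 + 1*(2 + (⅓)*1²))*9 = (-2 + 1*(2 + (⅓)*1))*9 = (-2 + 1*(2 + ⅓))*9 = (-2 + 1*(7/3))*9 = (-2 + 7/3)*9 = (⅓)*9 = 3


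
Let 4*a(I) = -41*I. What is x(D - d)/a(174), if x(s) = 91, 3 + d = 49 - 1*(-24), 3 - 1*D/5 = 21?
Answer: -182/3567 ≈ -0.051023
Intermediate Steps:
D = -90 (D = 15 - 5*21 = 15 - 105 = -90)
d = 70 (d = -3 + (49 - 1*(-24)) = -3 + (49 + 24) = -3 + 73 = 70)
a(I) = -41*I/4 (a(I) = (-41*I)/4 = -41*I/4)
x(D - d)/a(174) = 91/((-41/4*174)) = 91/(-3567/2) = 91*(-2/3567) = -182/3567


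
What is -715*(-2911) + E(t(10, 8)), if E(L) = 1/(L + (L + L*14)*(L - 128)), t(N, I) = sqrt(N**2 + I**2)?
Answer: 7587951207250/3645661 - 1919*sqrt(41)/298944202 ≈ 2.0814e+6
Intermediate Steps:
t(N, I) = sqrt(I**2 + N**2)
E(L) = 1/(L + 15*L*(-128 + L)) (E(L) = 1/(L + (L + 14*L)*(-128 + L)) = 1/(L + (15*L)*(-128 + L)) = 1/(L + 15*L*(-128 + L)))
-715*(-2911) + E(t(10, 8)) = -715*(-2911) + 1/((sqrt(8**2 + 10**2))*(-1919 + 15*sqrt(8**2 + 10**2))) = 2081365 + 1/((sqrt(64 + 100))*(-1919 + 15*sqrt(64 + 100))) = 2081365 + 1/((sqrt(164))*(-1919 + 15*sqrt(164))) = 2081365 + 1/(((2*sqrt(41)))*(-1919 + 15*(2*sqrt(41)))) = 2081365 + (sqrt(41)/82)/(-1919 + 30*sqrt(41)) = 2081365 + sqrt(41)/(82*(-1919 + 30*sqrt(41)))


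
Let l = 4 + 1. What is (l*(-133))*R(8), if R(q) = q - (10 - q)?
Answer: -3990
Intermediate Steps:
l = 5
R(q) = -10 + 2*q (R(q) = q + (-10 + q) = -10 + 2*q)
(l*(-133))*R(8) = (5*(-133))*(-10 + 2*8) = -665*(-10 + 16) = -665*6 = -3990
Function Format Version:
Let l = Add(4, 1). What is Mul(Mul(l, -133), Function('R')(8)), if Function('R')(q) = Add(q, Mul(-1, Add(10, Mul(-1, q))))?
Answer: -3990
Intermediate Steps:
l = 5
Function('R')(q) = Add(-10, Mul(2, q)) (Function('R')(q) = Add(q, Add(-10, q)) = Add(-10, Mul(2, q)))
Mul(Mul(l, -133), Function('R')(8)) = Mul(Mul(5, -133), Add(-10, Mul(2, 8))) = Mul(-665, Add(-10, 16)) = Mul(-665, 6) = -3990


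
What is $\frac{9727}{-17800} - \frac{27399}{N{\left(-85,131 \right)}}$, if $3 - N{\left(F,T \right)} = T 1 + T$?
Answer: $\frac{485182907}{4610200} \approx 105.24$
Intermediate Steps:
$N{\left(F,T \right)} = 3 - 2 T$ ($N{\left(F,T \right)} = 3 - \left(T 1 + T\right) = 3 - \left(T + T\right) = 3 - 2 T$)
$\frac{9727}{-17800} - \frac{27399}{N{\left(-85,131 \right)}} = \frac{9727}{-17800} - \frac{27399}{3 - 262} = 9727 \left(- \frac{1}{17800}\right) - \frac{27399}{3 - 262} = - \frac{9727}{17800} - \frac{27399}{-259} = - \frac{9727}{17800} - - \frac{27399}{259} = - \frac{9727}{17800} + \frac{27399}{259} = \frac{485182907}{4610200}$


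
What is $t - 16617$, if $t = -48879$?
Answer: $-65496$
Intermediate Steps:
$t - 16617 = -48879 - 16617 = -65496$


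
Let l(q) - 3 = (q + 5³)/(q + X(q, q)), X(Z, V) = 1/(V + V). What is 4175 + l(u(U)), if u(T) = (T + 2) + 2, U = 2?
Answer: 306566/73 ≈ 4199.5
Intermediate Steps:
u(T) = 4 + T (u(T) = (2 + T) + 2 = 4 + T)
X(Z, V) = 1/(2*V)
l(q) = 3 + (125 + q)/(q + 1/(2*q)) (l(q) = 3 + (q + 5³)/(q + 1/(2*q)) = 3 + (q + 125)/(q + 1/(2*q)) = 3 + (125 + q)/(q + 1/(2*q)))
4175 + l(u(U)) = 4175 + (3 + 2*(4 + 2)*(125 + 4*(4 + 2)))/(1 + 2*(4 + 2)²) = 4175 + (3 + 2*6*(125 + 4*6))/(1 + 2*6²) = 4175 + (3 + 2*6*(125 + 24))/(1 + 2*36) = 4175 + (3 + 2*6*149)/(1 + 72) = 4175 + (3 + 1788)/73 = 4175 + (1/73)*1791 = 4175 + 1791/73 = 306566/73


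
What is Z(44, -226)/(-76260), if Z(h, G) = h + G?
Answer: 91/38130 ≈ 0.0023866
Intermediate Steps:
Z(h, G) = G + h
Z(44, -226)/(-76260) = (-226 + 44)/(-76260) = -182*(-1/76260) = 91/38130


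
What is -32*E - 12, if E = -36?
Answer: 1140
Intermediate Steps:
-32*E - 12 = -32*(-36) - 12 = 1152 - 12 = 1140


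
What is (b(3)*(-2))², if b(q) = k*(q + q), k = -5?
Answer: 3600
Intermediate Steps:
b(q) = -10*q (b(q) = -5*(q + q) = -10*q)
(b(3)*(-2))² = (-10*3*(-2))² = (-30*(-2))² = 60² = 3600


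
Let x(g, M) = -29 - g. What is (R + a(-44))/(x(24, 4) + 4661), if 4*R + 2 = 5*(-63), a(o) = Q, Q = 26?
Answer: -71/6144 ≈ -0.011556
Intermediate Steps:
a(o) = 26
R = -317/4 (R = -½ + (5*(-63))/4 = -½ + (¼)*(-315) = -½ - 315/4 = -317/4 ≈ -79.250)
(R + a(-44))/(x(24, 4) + 4661) = (-317/4 + 26)/((-29 - 1*24) + 4661) = -213/(4*((-29 - 24) + 4661)) = -213/(4*(-53 + 4661)) = -213/4/4608 = -213/4*1/4608 = -71/6144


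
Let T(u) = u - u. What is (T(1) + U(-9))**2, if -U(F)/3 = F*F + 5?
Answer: 66564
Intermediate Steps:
U(F) = -15 - 3*F**2 (U(F) = -3*(F*F + 5) = -3*(F**2 + 5) = -3*(5 + F**2) = -15 - 3*F**2)
T(u) = 0
(T(1) + U(-9))**2 = (0 + (-15 - 3*(-9)**2))**2 = (0 + (-15 - 3*81))**2 = (0 + (-15 - 243))**2 = (0 - 258)**2 = (-258)**2 = 66564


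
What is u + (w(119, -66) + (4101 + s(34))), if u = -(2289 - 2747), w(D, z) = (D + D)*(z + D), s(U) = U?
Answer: 17207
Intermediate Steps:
w(D, z) = 2*D*(D + z) (w(D, z) = (2*D)*(D + z) = 2*D*(D + z))
u = 458 (u = -1*(-458) = 458)
u + (w(119, -66) + (4101 + s(34))) = 458 + (2*119*(119 - 66) + (4101 + 34)) = 458 + (2*119*53 + 4135) = 458 + (12614 + 4135) = 458 + 16749 = 17207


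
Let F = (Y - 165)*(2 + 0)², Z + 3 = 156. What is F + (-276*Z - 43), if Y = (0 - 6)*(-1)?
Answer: -42907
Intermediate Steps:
Y = 6 (Y = -6*(-1) = 6)
Z = 153 (Z = -3 + 156 = 153)
F = -636 (F = (6 - 165)*(2 + 0)² = -159*2² = -159*4 = -636)
F + (-276*Z - 43) = -636 + (-276*153 - 43) = -636 + (-42228 - 43) = -636 - 42271 = -42907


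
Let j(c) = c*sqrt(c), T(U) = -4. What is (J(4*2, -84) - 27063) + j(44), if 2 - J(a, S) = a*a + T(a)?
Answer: -27121 + 88*sqrt(11) ≈ -26829.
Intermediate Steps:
j(c) = c**(3/2)
J(a, S) = 6 - a**2 (J(a, S) = 2 - (a*a - 4) = 2 - (a**2 - 4) = 2 - (-4 + a**2) = 2 + (4 - a**2) = 6 - a**2)
(J(4*2, -84) - 27063) + j(44) = ((6 - (4*2)**2) - 27063) + 44**(3/2) = ((6 - 1*8**2) - 27063) + 88*sqrt(11) = ((6 - 1*64) - 27063) + 88*sqrt(11) = ((6 - 64) - 27063) + 88*sqrt(11) = (-58 - 27063) + 88*sqrt(11) = -27121 + 88*sqrt(11)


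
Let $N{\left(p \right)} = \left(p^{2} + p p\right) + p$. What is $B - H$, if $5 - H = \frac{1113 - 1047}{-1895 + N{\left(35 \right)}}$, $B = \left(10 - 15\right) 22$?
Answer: $- \frac{33892}{295} \approx -114.89$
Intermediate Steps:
$N{\left(p \right)} = p + 2 p^{2}$ ($N{\left(p \right)} = \left(p^{2} + p^{2}\right) + p = 2 p^{2} + p = p + 2 p^{2}$)
$B = -110$ ($B = \left(-5\right) 22 = -110$)
$H = \frac{1442}{295}$ ($H = 5 - \frac{1113 - 1047}{-1895 + 35 \left(1 + 2 \cdot 35\right)} = 5 - \frac{66}{-1895 + 35 \left(1 + 70\right)} = 5 - \frac{66}{-1895 + 35 \cdot 71} = 5 - \frac{66}{-1895 + 2485} = 5 - \frac{66}{590} = 5 - 66 \cdot \frac{1}{590} = 5 - \frac{33}{295} = \frac{1442}{295} \approx 4.8881$)
$B - H = -110 - \frac{1442}{295} = - \frac{33892}{295}$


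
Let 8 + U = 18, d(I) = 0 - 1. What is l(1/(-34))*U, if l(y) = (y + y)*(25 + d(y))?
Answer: -240/17 ≈ -14.118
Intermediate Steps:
d(I) = -1
l(y) = 48*y (l(y) = (y + y)*(25 - 1) = (2*y)*24 = 48*y)
U = 10 (U = -8 + 18 = 10)
l(1/(-34))*U = (48/(-34))*10 = (48*(-1/34))*10 = -24/17*10 = -240/17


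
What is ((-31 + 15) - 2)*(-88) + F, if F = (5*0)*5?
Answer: 1584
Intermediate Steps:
F = 0 (F = 0*5 = 0)
((-31 + 15) - 2)*(-88) + F = ((-31 + 15) - 2)*(-88) + 0 = (-16 - 2)*(-88) + 0 = -18*(-88) + 0 = 1584 + 0 = 1584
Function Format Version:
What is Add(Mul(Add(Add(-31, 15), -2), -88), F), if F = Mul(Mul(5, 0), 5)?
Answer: 1584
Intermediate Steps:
F = 0 (F = Mul(0, 5) = 0)
Add(Mul(Add(Add(-31, 15), -2), -88), F) = Add(Mul(Add(Add(-31, 15), -2), -88), 0) = Add(Mul(Add(-16, -2), -88), 0) = Add(Mul(-18, -88), 0) = Add(1584, 0) = 1584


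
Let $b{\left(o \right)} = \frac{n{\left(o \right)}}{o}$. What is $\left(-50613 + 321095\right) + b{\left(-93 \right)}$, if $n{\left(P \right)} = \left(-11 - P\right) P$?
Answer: $270564$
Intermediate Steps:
$n{\left(P \right)} = P \left(-11 - P\right)$
$b{\left(o \right)} = -11 - o$ ($b{\left(o \right)} = \frac{\left(-1\right) o \left(11 + o\right)}{o} = -11 - o$)
$\left(-50613 + 321095\right) + b{\left(-93 \right)} = \left(-50613 + 321095\right) - -82 = 270482 + \left(-11 + 93\right) = 270482 + 82 = 270564$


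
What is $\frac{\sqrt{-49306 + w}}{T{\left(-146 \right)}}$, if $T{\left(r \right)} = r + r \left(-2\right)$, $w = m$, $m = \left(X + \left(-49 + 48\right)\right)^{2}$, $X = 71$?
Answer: $\frac{3 i \sqrt{4934}}{146} \approx 1.4433 i$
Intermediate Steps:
$m = 4900$ ($m = \left(71 + \left(-49 + 48\right)\right)^{2} = \left(71 - 1\right)^{2} = 70^{2} = 4900$)
$w = 4900$
$T{\left(r \right)} = - r$ ($T{\left(r \right)} = r - 2 r = - r$)
$\frac{\sqrt{-49306 + w}}{T{\left(-146 \right)}} = \frac{\sqrt{-49306 + 4900}}{\left(-1\right) \left(-146\right)} = \frac{\sqrt{-44406}}{146} = 3 i \sqrt{4934} \cdot \frac{1}{146} = \frac{3 i \sqrt{4934}}{146}$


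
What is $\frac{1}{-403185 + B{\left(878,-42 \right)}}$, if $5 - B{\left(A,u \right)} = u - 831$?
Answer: $- \frac{1}{402307} \approx -2.4857 \cdot 10^{-6}$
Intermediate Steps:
$B{\left(A,u \right)} = 836 - u$ ($B{\left(A,u \right)} = 5 - \left(u - 831\right) = 5 - \left(-831 + u\right) = 836 - u$)
$\frac{1}{-403185 + B{\left(878,-42 \right)}} = \frac{1}{-403185 + \left(836 - -42\right)} = \frac{1}{-403185 + \left(836 + 42\right)} = \frac{1}{-403185 + 878} = \frac{1}{-402307} = - \frac{1}{402307}$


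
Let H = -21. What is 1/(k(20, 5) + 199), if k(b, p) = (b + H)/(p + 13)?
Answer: 18/3581 ≈ 0.0050265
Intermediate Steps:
k(b, p) = (-21 + b)/(13 + p) (k(b, p) = (b - 21)/(p + 13) = (-21 + b)/(13 + p))
1/(k(20, 5) + 199) = 1/((-21 + 20)/(13 + 5) + 199) = 1/(-1/18 + 199) = 1/(3581/18) = 18/3581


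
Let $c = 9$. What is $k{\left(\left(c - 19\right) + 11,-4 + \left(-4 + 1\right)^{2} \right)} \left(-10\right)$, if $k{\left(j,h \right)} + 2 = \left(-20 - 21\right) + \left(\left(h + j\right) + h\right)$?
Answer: $320$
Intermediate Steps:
$k{\left(j,h \right)} = -43 + j + 2 h$ ($k{\left(j,h \right)} = -2 - \left(41 - j - 2 h\right) = -2 + \left(-41 + j + 2 h\right) = -43 + j + 2 h$)
$k{\left(\left(c - 19\right) + 11,-4 + \left(-4 + 1\right)^{2} \right)} \left(-10\right) = \left(-43 + \left(\left(9 - 19\right) + 11\right) + 2 \left(-4 + \left(-4 + 1\right)^{2}\right)\right) \left(-10\right) = \left(-43 + \left(-10 + 11\right) + 2 \left(-4 + \left(-3\right)^{2}\right)\right) \left(-10\right) = \left(-43 + 1 + 2 \left(-4 + 9\right)\right) \left(-10\right) = \left(-43 + 1 + 2 \cdot 5\right) \left(-10\right) = \left(-43 + 1 + 10\right) \left(-10\right) = \left(-32\right) \left(-10\right) = 320$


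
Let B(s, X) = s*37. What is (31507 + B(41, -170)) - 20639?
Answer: 12385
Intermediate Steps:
B(s, X) = 37*s
(31507 + B(41, -170)) - 20639 = (31507 + 37*41) - 20639 = (31507 + 1517) - 20639 = 33024 - 20639 = 12385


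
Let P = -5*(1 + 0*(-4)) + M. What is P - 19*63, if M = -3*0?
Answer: -1202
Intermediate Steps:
M = 0
P = -5 (P = -5*(1 + 0*(-4)) + 0 = -5*(1 + 0) + 0 = -5*1 + 0 = -5 + 0 = -5)
P - 19*63 = -5 - 19*63 = -5 - 1197 = -1202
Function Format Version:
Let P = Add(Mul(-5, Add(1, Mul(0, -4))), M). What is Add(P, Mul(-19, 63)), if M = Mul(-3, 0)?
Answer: -1202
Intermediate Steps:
M = 0
P = -5 (P = Add(Mul(-5, Add(1, Mul(0, -4))), 0) = Add(Mul(-5, Add(1, 0)), 0) = Add(Mul(-5, 1), 0) = Add(-5, 0) = -5)
Add(P, Mul(-19, 63)) = Add(-5, Mul(-19, 63)) = Add(-5, -1197) = -1202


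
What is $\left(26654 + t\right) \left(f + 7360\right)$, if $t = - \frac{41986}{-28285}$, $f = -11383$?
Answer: $- \frac{3033142362648}{28285} \approx -1.0724 \cdot 10^{8}$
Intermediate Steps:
$t = \frac{41986}{28285}$ ($t = \left(-41986\right) \left(- \frac{1}{28285}\right) = \frac{41986}{28285} \approx 1.4844$)
$\left(26654 + t\right) \left(f + 7360\right) = \left(26654 + \frac{41986}{28285}\right) \left(-11383 + 7360\right) = \frac{753950376}{28285} \left(-4023\right) = - \frac{3033142362648}{28285}$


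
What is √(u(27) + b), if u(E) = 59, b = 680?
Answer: √739 ≈ 27.185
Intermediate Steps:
√(u(27) + b) = √(59 + 680) = √739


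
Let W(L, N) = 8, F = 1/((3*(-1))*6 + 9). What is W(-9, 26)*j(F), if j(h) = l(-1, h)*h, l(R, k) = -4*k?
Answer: -32/81 ≈ -0.39506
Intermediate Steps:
F = -⅑ (F = 1/(-3*6 + 9) = 1/(-18 + 9) = 1/(-9) = -⅑ ≈ -0.11111)
j(h) = -4*h² (j(h) = (-4*h)*h = -4*h²)
W(-9, 26)*j(F) = 8*(-4*(-⅑)²) = 8*(-4*1/81) = 8*(-4/81) = -32/81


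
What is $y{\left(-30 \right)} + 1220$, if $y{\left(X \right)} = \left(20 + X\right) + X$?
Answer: $1180$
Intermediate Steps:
$y{\left(X \right)} = 20 + 2 X$
$y{\left(-30 \right)} + 1220 = \left(20 + 2 \left(-30\right)\right) + 1220 = \left(20 - 60\right) + 1220 = -40 + 1220 = 1180$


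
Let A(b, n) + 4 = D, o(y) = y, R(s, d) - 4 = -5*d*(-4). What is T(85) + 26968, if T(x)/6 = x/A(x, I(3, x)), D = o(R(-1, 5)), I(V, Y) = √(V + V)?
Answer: 269731/10 ≈ 26973.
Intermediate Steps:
R(s, d) = 4 + 20*d (R(s, d) = 4 - 5*d*(-4) = 4 + 20*d)
I(V, Y) = √2*√V (I(V, Y) = √(2*V) = √2*√V)
D = 104 (D = 4 + 20*5 = 4 + 100 = 104)
A(b, n) = 100 (A(b, n) = -4 + 104 = 100)
T(x) = 3*x/50 (T(x) = 6*(x/100) = 3*x/50)
T(85) + 26968 = (3/50)*85 + 26968 = 51/10 + 26968 = 269731/10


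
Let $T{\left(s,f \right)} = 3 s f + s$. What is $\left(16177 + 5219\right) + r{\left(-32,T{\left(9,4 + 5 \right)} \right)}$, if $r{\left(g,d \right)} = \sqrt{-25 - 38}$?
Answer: $21396 + 3 i \sqrt{7} \approx 21396.0 + 7.9373 i$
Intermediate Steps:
$T{\left(s,f \right)} = s + 3 f s$ ($T{\left(s,f \right)} = 3 f s + s = s + 3 f s$)
$r{\left(g,d \right)} = 3 i \sqrt{7}$ ($r{\left(g,d \right)} = \sqrt{-63} = 3 i \sqrt{7}$)
$\left(16177 + 5219\right) + r{\left(-32,T{\left(9,4 + 5 \right)} \right)} = \left(16177 + 5219\right) + 3 i \sqrt{7} = 21396 + 3 i \sqrt{7}$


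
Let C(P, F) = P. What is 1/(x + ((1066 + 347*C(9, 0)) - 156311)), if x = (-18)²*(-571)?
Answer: -1/337126 ≈ -2.9663e-6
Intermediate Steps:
x = -185004 (x = 324*(-571) = -185004)
1/(x + ((1066 + 347*C(9, 0)) - 156311)) = 1/(-185004 + ((1066 + 347*9) - 156311)) = 1/(-185004 + ((1066 + 3123) - 156311)) = 1/(-185004 + (4189 - 156311)) = 1/(-185004 - 152122) = 1/(-337126) = -1/337126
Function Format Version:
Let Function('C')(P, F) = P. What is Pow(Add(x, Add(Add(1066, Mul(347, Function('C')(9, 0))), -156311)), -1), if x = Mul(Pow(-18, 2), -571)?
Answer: Rational(-1, 337126) ≈ -2.9663e-6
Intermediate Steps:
x = -185004 (x = Mul(324, -571) = -185004)
Pow(Add(x, Add(Add(1066, Mul(347, Function('C')(9, 0))), -156311)), -1) = Pow(Add(-185004, Add(Add(1066, Mul(347, 9)), -156311)), -1) = Pow(Add(-185004, Add(Add(1066, 3123), -156311)), -1) = Pow(Add(-185004, Add(4189, -156311)), -1) = Pow(Add(-185004, -152122), -1) = Pow(-337126, -1) = Rational(-1, 337126)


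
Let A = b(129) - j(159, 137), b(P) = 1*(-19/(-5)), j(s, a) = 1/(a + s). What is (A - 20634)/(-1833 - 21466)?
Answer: 30532701/34482520 ≈ 0.88545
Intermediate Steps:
b(P) = 19/5 (b(P) = 1*(-19*(-⅕)) = 1*(19/5) = 19/5)
A = 5619/1480 (A = 19/5 - 1/(137 + 159) = 19/5 - 1/296 = 5619/1480 ≈ 3.7966)
(A - 20634)/(-1833 - 21466) = (5619/1480 - 20634)/(-1833 - 21466) = -30532701/1480/(-23299) = -30532701/1480*(-1/23299) = 30532701/34482520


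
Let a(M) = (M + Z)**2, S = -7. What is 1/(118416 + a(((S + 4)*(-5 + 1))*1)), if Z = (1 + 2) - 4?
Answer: 1/118537 ≈ 8.4362e-6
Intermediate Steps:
Z = -1 (Z = 3 - 4 = -1)
a(M) = (-1 + M)**2 (a(M) = (M - 1)**2 = (-1 + M)**2)
1/(118416 + a(((S + 4)*(-5 + 1))*1)) = 1/(118416 + (-1 + ((-7 + 4)*(-5 + 1))*1)**2) = 1/(118416 + (-1 - 3*(-4)*1)**2) = 1/(118416 + (-1 + 12*1)**2) = 1/(118416 + (-1 + 12)**2) = 1/(118416 + 11**2) = 1/(118416 + 121) = 1/118537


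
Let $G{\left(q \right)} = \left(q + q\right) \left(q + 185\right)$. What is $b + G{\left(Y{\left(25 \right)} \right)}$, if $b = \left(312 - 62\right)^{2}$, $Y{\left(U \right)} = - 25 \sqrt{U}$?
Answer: $47500$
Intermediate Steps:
$b = 62500$ ($b = 250^{2} = 62500$)
$G{\left(q \right)} = 2 q \left(185 + q\right)$
$b + G{\left(Y{\left(25 \right)} \right)} = 62500 + 2 \left(- 25 \sqrt{25}\right) \left(185 - 25 \sqrt{25}\right) = 62500 + 2 \left(\left(-25\right) 5\right) \left(185 - 125\right) = 62500 + 2 \left(-125\right) \left(185 - 125\right) = 62500 + 2 \left(-125\right) 60 = 62500 - 15000 = 47500$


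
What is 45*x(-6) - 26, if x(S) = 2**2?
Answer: 154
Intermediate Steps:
x(S) = 4
45*x(-6) - 26 = 45*4 - 26 = 180 - 26 = 154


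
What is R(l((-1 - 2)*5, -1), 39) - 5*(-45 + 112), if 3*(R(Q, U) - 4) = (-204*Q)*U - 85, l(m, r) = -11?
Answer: 86438/3 ≈ 28813.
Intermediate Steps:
R(Q, U) = -73/3 - 68*Q*U (R(Q, U) = 4 + ((-204*Q)*U - 85)/3 = 4 + (-204*Q*U - 85)/3 = 4 + (-85 - 204*Q*U)/3 = 4 + (-85/3 - 68*Q*U) = -73/3 - 68*Q*U)
R(l((-1 - 2)*5, -1), 39) - 5*(-45 + 112) = (-73/3 - 68*(-11)*39) - 5*(-45 + 112) = (-73/3 + 29172) - 5*67 = 87443/3 - 335 = 86438/3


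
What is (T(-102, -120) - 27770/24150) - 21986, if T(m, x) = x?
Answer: -53388767/2415 ≈ -22107.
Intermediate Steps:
(T(-102, -120) - 27770/24150) - 21986 = (-120 - 27770/24150) - 21986 = (-120 - 27770*1/24150) - 21986 = (-120 - 2777/2415) - 21986 = -292577/2415 - 21986 = -53388767/2415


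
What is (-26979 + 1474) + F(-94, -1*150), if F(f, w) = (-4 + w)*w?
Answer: -2405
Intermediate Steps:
F(f, w) = w*(-4 + w)
(-26979 + 1474) + F(-94, -1*150) = (-26979 + 1474) + (-1*150)*(-4 - 1*150) = -25505 - 150*(-4 - 150) = -25505 - 150*(-154) = -25505 + 23100 = -2405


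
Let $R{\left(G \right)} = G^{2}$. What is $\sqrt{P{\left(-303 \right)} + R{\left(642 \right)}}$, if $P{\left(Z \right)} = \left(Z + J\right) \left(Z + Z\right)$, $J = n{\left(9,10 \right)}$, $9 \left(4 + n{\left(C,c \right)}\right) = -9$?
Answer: $2 \sqrt{149703} \approx 773.83$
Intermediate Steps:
$n{\left(C,c \right)} = -5$ ($n{\left(C,c \right)} = -4 + \frac{1}{9} \left(-9\right) = -4 - 1 = -5$)
$J = -5$
$P{\left(Z \right)} = 2 Z \left(-5 + Z\right)$ ($P{\left(Z \right)} = \left(Z - 5\right) \left(Z + Z\right) = \left(-5 + Z\right) 2 Z = 2 Z \left(-5 + Z\right)$)
$\sqrt{P{\left(-303 \right)} + R{\left(642 \right)}} = \sqrt{2 \left(-303\right) \left(-5 - 303\right) + 642^{2}} = \sqrt{2 \left(-303\right) \left(-308\right) + 412164} = \sqrt{186648 + 412164} = \sqrt{598812} = 2 \sqrt{149703}$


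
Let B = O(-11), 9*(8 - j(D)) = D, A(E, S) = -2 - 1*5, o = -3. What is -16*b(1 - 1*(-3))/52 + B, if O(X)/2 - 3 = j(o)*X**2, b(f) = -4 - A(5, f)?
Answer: 78848/39 ≈ 2021.7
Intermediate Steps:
A(E, S) = -7 (A(E, S) = -2 - 5 = -7)
b(f) = 3 (b(f) = -4 - 1*(-7) = -4 + 7 = 3)
j(D) = 8 - D/9
O(X) = 6 + 50*X**2/3 (O(X) = 6 + 2*((8 - 1/9*(-3))*X**2) = 6 + 2*((8 + 1/3)*X**2) = 6 + 2*(25*X**2/3) = 6 + 50*X**2/3)
B = 6068/3 (B = 6 + (50/3)*(-11)**2 = 6 + (50/3)*121 = 6 + 6050/3 = 6068/3 ≈ 2022.7)
-16*b(1 - 1*(-3))/52 + B = -48/52 + 6068/3 = -16*3/52 + 6068/3 = -12/13 + 6068/3 = 78848/39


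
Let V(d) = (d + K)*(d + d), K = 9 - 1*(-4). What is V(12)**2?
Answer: 360000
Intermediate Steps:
K = 13 (K = 9 + 4 = 13)
V(d) = 2*d*(13 + d) (V(d) = (d + 13)*(d + d) = (13 + d)*(2*d) = 2*d*(13 + d))
V(12)**2 = (2*12*(13 + 12))**2 = (2*12*25)**2 = 600**2 = 360000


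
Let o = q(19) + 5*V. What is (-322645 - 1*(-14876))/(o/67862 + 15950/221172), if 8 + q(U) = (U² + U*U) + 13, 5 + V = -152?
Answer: -1154839638514254/267392731 ≈ -4.3189e+6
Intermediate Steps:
V = -157 (V = -5 - 152 = -157)
q(U) = 5 + 2*U² (q(U) = -8 + ((U² + U*U) + 13) = -8 + ((U² + U²) + 13) = -8 + (2*U² + 13) = -8 + (13 + 2*U²) = 5 + 2*U²)
o = -58 (o = (5 + 2*19²) + 5*(-157) = (5 + 2*361) - 785 = (5 + 722) - 785 = 727 - 785 = -58)
(-322645 - 1*(-14876))/(o/67862 + 15950/221172) = (-322645 - 1*(-14876))/(-58/67862 + 15950/221172) = (-322645 + 14876)/(-58*1/67862 + 15950*(1/221172)) = -307769/(-29/33931 + 7975/110586) = -307769/267392731/3752293566 = -307769*3752293566/267392731 = -1154839638514254/267392731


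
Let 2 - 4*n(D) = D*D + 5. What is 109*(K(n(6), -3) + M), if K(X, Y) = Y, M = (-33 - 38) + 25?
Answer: -5341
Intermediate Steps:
n(D) = -3/4 - D**2/4 (n(D) = 1/2 - (D*D + 5)/4 = 1/2 - (D**2 + 5)/4 = 1/2 - (5 + D**2)/4 = 1/2 + (-5/4 - D**2/4) = -3/4 - D**2/4)
M = -46 (M = -71 + 25 = -46)
109*(K(n(6), -3) + M) = 109*(-3 - 46) = 109*(-49) = -5341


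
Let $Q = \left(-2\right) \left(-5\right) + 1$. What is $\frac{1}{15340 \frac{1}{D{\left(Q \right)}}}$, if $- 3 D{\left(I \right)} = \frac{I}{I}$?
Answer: $- \frac{1}{46020} \approx -2.173 \cdot 10^{-5}$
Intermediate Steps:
$Q = 11$ ($Q = 10 + 1 = 11$)
$D{\left(I \right)} = - \frac{1}{3}$ ($D{\left(I \right)} = - \frac{I \frac{1}{I}}{3} = \left(- \frac{1}{3}\right) 1 = - \frac{1}{3}$)
$\frac{1}{15340 \frac{1}{D{\left(Q \right)}}} = \frac{1}{15340 \frac{1}{- \frac{1}{3}}} = \frac{1}{15340 \left(-3\right)} = \frac{1}{-46020} = - \frac{1}{46020}$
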